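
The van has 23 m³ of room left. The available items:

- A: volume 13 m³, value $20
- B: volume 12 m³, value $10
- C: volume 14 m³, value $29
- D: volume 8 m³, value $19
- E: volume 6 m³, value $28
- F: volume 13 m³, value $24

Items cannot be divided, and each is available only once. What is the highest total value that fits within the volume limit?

$57

Check high-value combinations within 23 m³:
- C+E: volume 14+6=20, value 29+28=57
- E+F: volume 6+13=19, value 28+24=52
- A+E: volume 13+6=19, value 20+28=48
- C+D: volume 14+8=22, value 29+19=48
- D+E: volume 8+6=14, value 19+28=47
Best: $57.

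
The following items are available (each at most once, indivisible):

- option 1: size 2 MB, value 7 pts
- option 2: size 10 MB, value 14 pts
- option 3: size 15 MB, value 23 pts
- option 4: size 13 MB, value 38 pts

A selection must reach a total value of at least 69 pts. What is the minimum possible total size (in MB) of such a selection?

Subsets with value ≥ 69, sorted by total size:
- option 2+option 3+option 4: size 38, value 75
- option 1+option 2+option 3+option 4: size 40, value 82
Minimum size: 38 MB.

38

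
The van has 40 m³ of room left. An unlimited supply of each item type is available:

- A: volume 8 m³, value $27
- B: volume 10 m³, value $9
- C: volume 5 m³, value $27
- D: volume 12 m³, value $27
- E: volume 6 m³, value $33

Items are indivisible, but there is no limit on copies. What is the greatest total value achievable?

$219

Best value-per-unit is E at 33/6; filling with it alone gives 6×33 = 198.
Optimal mix: 2×C + 5×E → volume 40, value 219.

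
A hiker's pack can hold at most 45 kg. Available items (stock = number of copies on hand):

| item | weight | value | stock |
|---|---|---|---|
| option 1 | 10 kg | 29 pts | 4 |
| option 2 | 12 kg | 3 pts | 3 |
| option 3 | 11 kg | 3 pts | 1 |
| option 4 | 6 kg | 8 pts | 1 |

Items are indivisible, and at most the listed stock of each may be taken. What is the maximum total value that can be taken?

Top feasible selections:
- 4×option 1: weight 40, value 116
- 3×option 1 + 1×option 4: weight 36, value 95
Best: 116 pts.

116 pts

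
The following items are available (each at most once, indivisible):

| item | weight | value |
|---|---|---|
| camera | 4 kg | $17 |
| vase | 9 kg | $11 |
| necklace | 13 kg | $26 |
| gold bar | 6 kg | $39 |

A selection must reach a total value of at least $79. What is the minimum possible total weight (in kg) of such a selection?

Subsets with value ≥ 79, sorted by total weight:
- camera+necklace+gold bar: weight 23, value 82
- camera+vase+necklace+gold bar: weight 32, value 93
Minimum weight: 23 kg.

23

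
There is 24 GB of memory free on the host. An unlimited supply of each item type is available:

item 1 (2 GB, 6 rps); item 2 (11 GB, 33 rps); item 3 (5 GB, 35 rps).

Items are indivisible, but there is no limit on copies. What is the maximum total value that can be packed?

Best value-per-unit is item 3 at 35/5; filling with it alone gives 4×35 = 140.
Optimal mix: 2×item 1 + 4×item 3 → memory 24, value 152.

152 rps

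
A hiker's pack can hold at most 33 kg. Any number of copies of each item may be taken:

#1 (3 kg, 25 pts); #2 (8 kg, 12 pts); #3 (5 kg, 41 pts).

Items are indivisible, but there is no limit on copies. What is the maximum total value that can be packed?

Best value-per-unit is #1 at 25/3, and filling with it alone uses weight 11×3=33. No mix of the others beats 11×25 = 275.

275 pts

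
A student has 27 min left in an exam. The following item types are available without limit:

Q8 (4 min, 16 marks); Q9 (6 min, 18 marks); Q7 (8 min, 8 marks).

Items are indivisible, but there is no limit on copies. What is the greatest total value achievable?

Best value-per-unit is Q8 at 16/4; filling with it alone gives 6×16 = 96.
Optimal mix: 5×Q8 + 1×Q9 → time 26, value 98.

98 marks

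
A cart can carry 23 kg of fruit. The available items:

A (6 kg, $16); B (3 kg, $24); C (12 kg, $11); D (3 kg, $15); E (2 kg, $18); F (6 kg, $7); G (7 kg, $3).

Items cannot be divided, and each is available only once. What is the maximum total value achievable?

$80

Check high-value combinations within 23 kg:
- A+B+D+E+F: weight 6+3+3+2+6=20, value 16+24+15+18+7=80
- A+B+D+E+G: weight 6+3+3+2+7=21, value 16+24+15+18+3=76
- A+B+D+E: weight 6+3+3+2=14, value 16+24+15+18=73
- A+B+C+E: weight 6+3+12+2=23, value 16+24+11+18=69
- B+C+D+E: weight 3+12+3+2=20, value 24+11+15+18=68
Best: $80.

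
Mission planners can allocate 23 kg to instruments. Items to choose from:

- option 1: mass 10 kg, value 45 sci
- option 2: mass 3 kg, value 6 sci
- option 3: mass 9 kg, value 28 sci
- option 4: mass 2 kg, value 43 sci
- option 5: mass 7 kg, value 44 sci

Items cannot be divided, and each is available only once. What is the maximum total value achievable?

138 sci

Check high-value combinations within 23 kg:
- option 1+option 2+option 4+option 5: mass 10+3+2+7=22, value 45+6+43+44=138
- option 1+option 4+option 5: mass 10+2+7=19, value 45+43+44=132
- option 2+option 3+option 4+option 5: mass 3+9+2+7=21, value 6+28+43+44=121
- option 1+option 3+option 4: mass 10+9+2=21, value 45+28+43=116
- option 3+option 4+option 5: mass 9+2+7=18, value 28+43+44=115
Best: 138 sci.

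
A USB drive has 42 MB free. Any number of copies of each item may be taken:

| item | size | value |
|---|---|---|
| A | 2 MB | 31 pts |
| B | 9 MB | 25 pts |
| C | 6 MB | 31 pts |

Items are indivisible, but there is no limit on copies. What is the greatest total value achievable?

651 pts

Best value-per-unit is A at 31/2, and filling with it alone uses size 21×2=42. No mix of the others beats 21×31 = 651.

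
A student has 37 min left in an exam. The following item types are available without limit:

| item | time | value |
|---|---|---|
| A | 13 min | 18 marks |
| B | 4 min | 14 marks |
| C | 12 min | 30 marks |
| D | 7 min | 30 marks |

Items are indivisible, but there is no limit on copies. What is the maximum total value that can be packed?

Best value-per-unit is D at 30/7, and filling with it alone uses time 5×7=35. No mix of the others beats 5×30 = 150.

150 marks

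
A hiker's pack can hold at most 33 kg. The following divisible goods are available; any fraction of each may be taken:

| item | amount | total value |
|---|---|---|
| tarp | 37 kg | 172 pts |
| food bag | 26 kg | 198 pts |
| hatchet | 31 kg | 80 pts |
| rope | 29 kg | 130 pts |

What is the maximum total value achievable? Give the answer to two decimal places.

230.54

Take in order of value per unit:
- food bag (198/26 per unit): all 26 → value 198, running total 198.00
- tarp (172/37 per unit): 7 of 37 → value 7×172/37 = 32.5405, running total 230.54
Total 230.54.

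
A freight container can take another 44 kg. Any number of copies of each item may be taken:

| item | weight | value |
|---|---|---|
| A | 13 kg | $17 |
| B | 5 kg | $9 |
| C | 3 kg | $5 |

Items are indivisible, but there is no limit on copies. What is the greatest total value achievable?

Best value-per-unit is B at 9/5; filling with it alone gives 8×9 = 72.
Optimal mix: 7×B + 3×C → weight 44, value 78.

$78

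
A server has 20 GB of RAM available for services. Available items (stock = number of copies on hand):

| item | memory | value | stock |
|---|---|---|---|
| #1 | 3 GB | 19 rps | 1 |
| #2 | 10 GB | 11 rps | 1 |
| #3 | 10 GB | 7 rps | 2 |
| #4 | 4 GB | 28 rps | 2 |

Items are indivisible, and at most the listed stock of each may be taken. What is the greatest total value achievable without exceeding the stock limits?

Best selections within memory 20 and stock limits:
- 1×#1 + 2×#4: memory 11, value 75
- 1×#2 + 2×#4: memory 18, value 67
- 1×#3 + 2×#4: memory 18, value 63
Best: 75 rps.

75 rps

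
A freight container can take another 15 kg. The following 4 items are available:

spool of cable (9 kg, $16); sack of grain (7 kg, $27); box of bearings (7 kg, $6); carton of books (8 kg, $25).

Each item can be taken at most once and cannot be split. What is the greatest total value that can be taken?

Check high-value combinations within 15 kg:
- sack of grain+carton of books: weight 7+8=15, value 27+25=52
- sack of grain+box of bearings: weight 7+7=14, value 27+6=33
- box of bearings+carton of books: weight 7+8=15, value 6+25=31
- sack of grain: weight 7, value 27
Best: $52.

$52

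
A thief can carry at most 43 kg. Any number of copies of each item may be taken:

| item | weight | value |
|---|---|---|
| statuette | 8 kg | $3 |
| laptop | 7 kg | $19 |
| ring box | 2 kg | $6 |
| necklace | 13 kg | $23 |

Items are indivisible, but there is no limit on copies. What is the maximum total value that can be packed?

Best value-per-unit is ring box at 6/2; filling with it alone gives 21×6 = 126.
Optimal mix: 1×laptop + 18×ring box → weight 43, value 127.

$127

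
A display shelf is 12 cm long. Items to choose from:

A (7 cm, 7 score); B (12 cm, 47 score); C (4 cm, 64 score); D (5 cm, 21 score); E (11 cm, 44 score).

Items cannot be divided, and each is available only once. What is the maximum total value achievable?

Check high-value combinations within 12 cm:
- C+D: length 4+5=9, value 64+21=85
- A+C: length 7+4=11, value 7+64=71
- C: length 4, value 64
- B: length 12, value 47
Best: 85 score.

85 score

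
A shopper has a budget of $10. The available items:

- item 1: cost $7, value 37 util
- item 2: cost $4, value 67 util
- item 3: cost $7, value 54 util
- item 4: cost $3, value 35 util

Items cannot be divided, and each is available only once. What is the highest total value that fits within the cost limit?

Check high-value combinations within $10:
- item 2+item 4: cost 4+3=7, value 67+35=102
- item 3+item 4: cost 7+3=10, value 54+35=89
- item 1+item 4: cost 7+3=10, value 37+35=72
Best: 102 util.

102 util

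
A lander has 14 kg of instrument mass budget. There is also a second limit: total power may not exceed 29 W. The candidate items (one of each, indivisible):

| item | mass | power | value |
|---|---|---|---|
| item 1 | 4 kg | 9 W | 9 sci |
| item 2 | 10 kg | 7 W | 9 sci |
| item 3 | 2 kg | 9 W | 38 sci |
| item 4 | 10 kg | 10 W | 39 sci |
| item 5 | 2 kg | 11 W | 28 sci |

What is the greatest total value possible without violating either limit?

Feasible sets respecting both limits:
- item 3+item 4: mass 12, power 19, value 77
- item 1+item 3+item 5: mass 8, power 29, value 75
- item 2+item 3+item 5: mass 14, power 27, value 75
Best: 77 sci.

77 sci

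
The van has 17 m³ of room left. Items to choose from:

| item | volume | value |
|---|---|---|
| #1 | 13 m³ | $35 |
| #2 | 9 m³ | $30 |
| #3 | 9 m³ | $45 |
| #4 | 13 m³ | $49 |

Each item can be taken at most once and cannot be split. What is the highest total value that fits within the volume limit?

$49

Check high-value combinations within 17 m³:
- #4: volume 13, value 49
- #3: volume 9, value 45
- #1: volume 13, value 35
- #2: volume 9, value 30
Best: $49.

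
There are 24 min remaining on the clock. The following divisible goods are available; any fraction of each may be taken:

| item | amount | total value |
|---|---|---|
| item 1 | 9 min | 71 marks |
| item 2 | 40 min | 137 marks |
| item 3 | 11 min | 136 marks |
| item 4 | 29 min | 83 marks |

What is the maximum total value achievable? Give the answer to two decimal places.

220.70

Take in order of value per unit:
- item 3 (136/11 per unit): all 11 → value 136, running total 136.00
- item 1 (71/9 per unit): all 9 → value 71, running total 207.00
- item 2 (137/40 per unit): 4 of 40 → value 4×137/40 = 13.7000, running total 220.70
Total 220.70.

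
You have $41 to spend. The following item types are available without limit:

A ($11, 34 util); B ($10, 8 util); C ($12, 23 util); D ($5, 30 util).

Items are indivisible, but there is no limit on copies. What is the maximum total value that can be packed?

240 util

Best value-per-unit is D at 30/5, and filling with it alone uses cost 8×5=40. No mix of the others beats 8×30 = 240.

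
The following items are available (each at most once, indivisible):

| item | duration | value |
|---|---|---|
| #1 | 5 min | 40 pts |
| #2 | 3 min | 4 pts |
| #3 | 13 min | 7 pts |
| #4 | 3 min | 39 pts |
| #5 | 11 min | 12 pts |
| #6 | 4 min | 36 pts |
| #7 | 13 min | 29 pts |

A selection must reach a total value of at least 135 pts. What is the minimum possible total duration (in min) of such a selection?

Subsets with value ≥ 135, sorted by total duration:
- #1+#4+#6+#7: duration 25, value 144
- #1+#2+#4+#6+#7: duration 28, value 148
- #1+#4+#5+#6+#7: duration 36, value 156
Minimum duration: 25 min.

25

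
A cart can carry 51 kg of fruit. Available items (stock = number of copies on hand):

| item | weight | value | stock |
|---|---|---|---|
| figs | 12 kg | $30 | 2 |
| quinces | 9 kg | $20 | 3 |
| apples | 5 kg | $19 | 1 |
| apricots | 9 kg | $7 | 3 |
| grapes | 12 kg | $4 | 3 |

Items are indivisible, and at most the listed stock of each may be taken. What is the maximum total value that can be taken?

Best selections within weight 51 and stock limits:
- 2×figs + 3×quinces: weight 51, value 120
- 2×figs + 2×quinces + 1×apples: weight 47, value 119
- 1×figs + 3×quinces + 1×apples: weight 44, value 109
Best: $120.

$120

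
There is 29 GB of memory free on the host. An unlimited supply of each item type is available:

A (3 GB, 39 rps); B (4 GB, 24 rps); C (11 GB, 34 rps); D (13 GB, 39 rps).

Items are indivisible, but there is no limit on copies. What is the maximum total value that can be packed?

Best value-per-unit is A at 39/3, and filling with it alone uses memory 9×3=27. No mix of the others beats 9×39 = 351.

351 rps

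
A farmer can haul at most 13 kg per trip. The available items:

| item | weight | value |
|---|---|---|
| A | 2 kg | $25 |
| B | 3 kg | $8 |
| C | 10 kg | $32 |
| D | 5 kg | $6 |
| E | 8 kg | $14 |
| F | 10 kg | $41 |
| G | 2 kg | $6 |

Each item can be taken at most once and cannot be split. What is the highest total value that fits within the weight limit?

$66

This is a 0/1 knapsack; check combinations near the capacity.
- A+F: weight 2+10=12, value 25+41=66
- A+C: weight 2+10=12, value 25+32=57
- B+F: weight 3+10=13, value 8+41=49
- F+G: weight 10+2=12, value 41+6=47
Best: $66.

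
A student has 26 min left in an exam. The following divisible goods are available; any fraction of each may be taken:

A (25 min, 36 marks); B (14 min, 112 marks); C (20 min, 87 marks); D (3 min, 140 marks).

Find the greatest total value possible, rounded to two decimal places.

Take in order of value per unit:
- D (140/3 per unit): all 3 → value 140, running total 140.00
- B (112/14 per unit): all 14 → value 112, running total 252.00
- C (87/20 per unit): 9 of 20 → value 9×87/20 = 39.1500, running total 291.15
Total 291.15.

291.15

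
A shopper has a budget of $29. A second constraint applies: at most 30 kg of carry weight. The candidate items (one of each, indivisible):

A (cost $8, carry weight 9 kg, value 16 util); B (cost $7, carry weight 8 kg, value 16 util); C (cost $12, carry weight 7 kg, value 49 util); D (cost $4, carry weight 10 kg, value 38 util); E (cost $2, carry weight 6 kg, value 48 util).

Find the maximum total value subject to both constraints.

135 util

Feasible sets respecting both limits:
- C+D+E: cost 18, carry weight 23, value 135
- A+B+C+E: cost 29, carry weight 30, value 129
- A+C+E: cost 22, carry weight 22, value 113
Best: 135 util.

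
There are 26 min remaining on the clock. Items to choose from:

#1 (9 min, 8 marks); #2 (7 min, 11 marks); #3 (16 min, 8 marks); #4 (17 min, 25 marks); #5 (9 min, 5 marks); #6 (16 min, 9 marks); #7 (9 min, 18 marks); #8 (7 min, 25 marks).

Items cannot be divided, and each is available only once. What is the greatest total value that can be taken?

Check high-value combinations within 26 min:
- #2+#7+#8: time 7+9+7=23, value 11+18+25=54
- #1+#7+#8: time 9+9+7=25, value 8+18+25=51
- #4+#8: time 17+7=24, value 25+25=50
- #5+#7+#8: time 9+9+7=25, value 5+18+25=48
Best: 54 marks.

54 marks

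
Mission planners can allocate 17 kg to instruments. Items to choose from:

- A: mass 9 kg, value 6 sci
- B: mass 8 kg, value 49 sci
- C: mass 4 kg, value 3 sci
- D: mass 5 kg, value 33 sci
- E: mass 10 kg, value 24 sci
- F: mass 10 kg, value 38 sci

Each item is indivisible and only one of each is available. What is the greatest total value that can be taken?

Check high-value combinations within 17 kg:
- B+C+D: mass 8+4+5=17, value 49+3+33=85
- B+D: mass 8+5=13, value 49+33=82
- D+F: mass 5+10=15, value 33+38=71
- D+E: mass 5+10=15, value 33+24=57
Best: 85 sci.

85 sci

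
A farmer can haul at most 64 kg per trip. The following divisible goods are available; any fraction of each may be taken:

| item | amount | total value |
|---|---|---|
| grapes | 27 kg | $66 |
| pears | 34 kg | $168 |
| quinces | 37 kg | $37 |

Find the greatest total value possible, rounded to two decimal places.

Take in order of value per unit:
- pears (168/34 per unit): all 34 → value 168, running total 168.00
- grapes (66/27 per unit): all 27 → value 66, running total 234.00
- quinces (37/37 per unit): 3 of 37 → value 3×37/37 = 3.0000, running total 237.00
Total 237.00.

237.00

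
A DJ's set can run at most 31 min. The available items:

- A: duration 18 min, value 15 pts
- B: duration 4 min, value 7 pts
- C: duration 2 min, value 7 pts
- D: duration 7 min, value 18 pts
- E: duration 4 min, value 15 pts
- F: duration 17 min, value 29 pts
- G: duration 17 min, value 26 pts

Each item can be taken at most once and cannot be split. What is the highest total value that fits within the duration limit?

69 pts

Check high-value combinations within 31 min:
- C+D+E+F: duration 2+7+4+17=30, value 7+18+15+29=69
- C+D+E+G: duration 2+7+4+17=30, value 7+18+15+26=66
- D+E+F: duration 7+4+17=28, value 18+15+29=62
Best: 69 pts.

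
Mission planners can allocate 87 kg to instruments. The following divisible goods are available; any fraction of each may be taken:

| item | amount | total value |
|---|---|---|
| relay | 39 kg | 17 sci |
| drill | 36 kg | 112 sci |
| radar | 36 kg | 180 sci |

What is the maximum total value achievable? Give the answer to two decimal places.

Take in order of value per unit:
- radar (180/36 per unit): all 36 → value 180, running total 180.00
- drill (112/36 per unit): all 36 → value 112, running total 292.00
- relay (17/39 per unit): 15 of 39 → value 15×17/39 = 6.5385, running total 298.54
Total 298.54.

298.54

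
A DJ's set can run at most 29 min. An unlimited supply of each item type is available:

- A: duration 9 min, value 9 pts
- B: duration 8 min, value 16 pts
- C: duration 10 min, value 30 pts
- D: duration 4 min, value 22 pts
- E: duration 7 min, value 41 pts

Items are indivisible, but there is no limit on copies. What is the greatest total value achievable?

Best value-per-unit is E at 41/7; filling with it alone gives 4×41 = 164.
Optimal mix: 2×D + 3×E → duration 29, value 167.

167 pts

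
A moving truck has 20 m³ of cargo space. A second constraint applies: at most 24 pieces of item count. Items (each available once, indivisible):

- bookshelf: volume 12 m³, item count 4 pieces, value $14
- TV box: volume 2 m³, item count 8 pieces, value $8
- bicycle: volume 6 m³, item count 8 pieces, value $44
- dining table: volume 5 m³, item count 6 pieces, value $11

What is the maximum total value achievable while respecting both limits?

$66

Feasible sets respecting both limits:
- bookshelf+TV box+bicycle: volume 20, item count 20, value 66
- TV box+bicycle+dining table: volume 13, item count 22, value 63
- bookshelf+bicycle: volume 18, item count 12, value 58
- bicycle+dining table: volume 11, item count 14, value 55
Best: $66.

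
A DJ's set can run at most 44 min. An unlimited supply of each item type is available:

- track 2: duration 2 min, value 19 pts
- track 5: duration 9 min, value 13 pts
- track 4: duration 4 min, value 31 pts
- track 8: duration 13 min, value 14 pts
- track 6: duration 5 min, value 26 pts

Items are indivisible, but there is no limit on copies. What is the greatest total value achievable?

418 pts

Best value-per-unit is track 2 at 19/2, and filling with it alone uses duration 22×2=44. No mix of the others beats 22×19 = 418.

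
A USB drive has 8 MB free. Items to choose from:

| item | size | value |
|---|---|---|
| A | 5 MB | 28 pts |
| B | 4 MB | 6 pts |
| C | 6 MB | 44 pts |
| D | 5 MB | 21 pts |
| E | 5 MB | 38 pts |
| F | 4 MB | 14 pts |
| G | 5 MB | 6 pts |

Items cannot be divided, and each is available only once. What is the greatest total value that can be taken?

Check high-value combinations within 8 MB:
- C: size 6, value 44
- E: size 5, value 38
- A: size 5, value 28
Best: 44 pts.

44 pts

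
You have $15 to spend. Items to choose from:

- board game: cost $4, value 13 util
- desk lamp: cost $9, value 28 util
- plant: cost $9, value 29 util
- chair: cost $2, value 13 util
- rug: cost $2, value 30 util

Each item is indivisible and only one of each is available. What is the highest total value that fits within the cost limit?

Check high-value combinations within $15:
- plant+chair+rug: cost 9+2+2=13, value 29+13+30=72
- board game+plant+rug: cost 4+9+2=15, value 13+29+30=72
- desk lamp+chair+rug: cost 9+2+2=13, value 28+13+30=71
- board game+desk lamp+rug: cost 4+9+2=15, value 13+28+30=71
- plant+rug: cost 9+2=11, value 29+30=59
Best: 72 util.

72 util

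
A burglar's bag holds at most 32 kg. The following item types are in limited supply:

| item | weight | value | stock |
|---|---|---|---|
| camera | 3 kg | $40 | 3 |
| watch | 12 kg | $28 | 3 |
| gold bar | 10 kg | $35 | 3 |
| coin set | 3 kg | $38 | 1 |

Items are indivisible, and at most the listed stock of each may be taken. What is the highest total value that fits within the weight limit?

Top feasible selections:
- 3×camera + 2×gold bar + 1×coin set: weight 32, value 228
- 3×camera + 1×gold bar + 1×coin set: weight 22, value 193
- 3×camera + 2×gold bar: weight 29, value 190
- 2×camera + 2×gold bar + 1×coin set: weight 29, value 188
Best: $228.

$228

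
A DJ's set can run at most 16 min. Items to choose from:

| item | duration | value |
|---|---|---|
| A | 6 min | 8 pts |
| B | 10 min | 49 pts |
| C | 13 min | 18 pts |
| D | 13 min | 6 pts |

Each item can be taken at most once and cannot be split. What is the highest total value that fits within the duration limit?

57 pts

Check high-value combinations within 16 min:
- A+B: duration 6+10=16, value 8+49=57
- B: duration 10, value 49
- C: duration 13, value 18
- A: duration 6, value 8
- D: duration 13, value 6
Best: 57 pts.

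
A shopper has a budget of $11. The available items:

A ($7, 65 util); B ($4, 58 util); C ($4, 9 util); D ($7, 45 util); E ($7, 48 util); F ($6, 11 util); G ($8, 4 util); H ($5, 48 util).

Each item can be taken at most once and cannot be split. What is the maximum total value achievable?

123 util

Check high-value combinations within $11:
- A+B: cost 7+4=11, value 65+58=123
- B+H: cost 4+5=9, value 58+48=106
- B+E: cost 4+7=11, value 58+48=106
- B+D: cost 4+7=11, value 58+45=103
- A+C: cost 7+4=11, value 65+9=74
Best: 123 util.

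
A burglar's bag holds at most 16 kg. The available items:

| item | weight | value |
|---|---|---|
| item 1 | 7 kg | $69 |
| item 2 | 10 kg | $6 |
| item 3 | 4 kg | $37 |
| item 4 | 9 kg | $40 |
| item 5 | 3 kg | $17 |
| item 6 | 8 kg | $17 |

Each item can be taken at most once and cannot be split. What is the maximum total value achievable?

$123

Check high-value combinations within 16 kg:
- item 1+item 3+item 5: weight 7+4+3=14, value 69+37+17=123
- item 1+item 4: weight 7+9=16, value 69+40=109
- item 1+item 3: weight 7+4=11, value 69+37=106
- item 3+item 4+item 5: weight 4+9+3=16, value 37+40+17=94
- item 1+item 5: weight 7+3=10, value 69+17=86
Best: $123.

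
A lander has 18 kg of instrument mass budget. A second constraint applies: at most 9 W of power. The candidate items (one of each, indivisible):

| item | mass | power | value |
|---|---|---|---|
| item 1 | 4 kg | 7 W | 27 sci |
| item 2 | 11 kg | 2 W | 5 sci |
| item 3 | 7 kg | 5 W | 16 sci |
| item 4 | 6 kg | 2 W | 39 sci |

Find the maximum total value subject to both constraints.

Feasible sets respecting both limits:
- item 1+item 4: mass 10, power 9, value 66
- item 3+item 4: mass 13, power 7, value 55
- item 2+item 4: mass 17, power 4, value 44
Best: 66 sci.

66 sci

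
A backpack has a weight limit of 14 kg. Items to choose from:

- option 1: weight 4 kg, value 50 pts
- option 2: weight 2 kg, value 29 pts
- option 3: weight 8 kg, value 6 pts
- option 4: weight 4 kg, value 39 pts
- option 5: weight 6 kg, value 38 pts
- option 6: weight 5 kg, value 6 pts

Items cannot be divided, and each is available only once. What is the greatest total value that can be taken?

Check high-value combinations within 14 kg:
- option 1+option 4+option 5: weight 4+4+6=14, value 50+39+38=127
- option 1+option 2+option 4: weight 4+2+4=10, value 50+29+39=118
- option 1+option 2+option 5: weight 4+2+6=12, value 50+29+38=117
- option 2+option 4+option 5: weight 2+4+6=12, value 29+39+38=106
Best: 127 pts.

127 pts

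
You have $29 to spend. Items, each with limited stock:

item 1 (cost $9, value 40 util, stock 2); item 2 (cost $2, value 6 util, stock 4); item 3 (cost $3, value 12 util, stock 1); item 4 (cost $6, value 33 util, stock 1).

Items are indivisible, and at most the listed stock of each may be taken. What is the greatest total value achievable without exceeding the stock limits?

131 util

Top feasible selections:
- 2×item 1 + 1×item 2 + 1×item 3 + 1×item 4: cost 29, value 131
- 2×item 1 + 1×item 3 + 1×item 4: cost 27, value 125
- 2×item 1 + 2×item 2 + 1×item 4: cost 28, value 125
Best: 131 util.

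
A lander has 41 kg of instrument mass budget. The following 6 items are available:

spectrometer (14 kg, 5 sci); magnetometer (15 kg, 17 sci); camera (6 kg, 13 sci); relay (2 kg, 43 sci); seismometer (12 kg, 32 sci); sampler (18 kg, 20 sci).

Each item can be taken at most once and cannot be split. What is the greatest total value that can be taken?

108 sci

Check high-value combinations within 41 kg:
- camera+relay+seismometer+sampler: mass 6+2+12+18=38, value 13+43+32+20=108
- magnetometer+camera+relay+seismometer: mass 15+6+2+12=35, value 17+13+43+32=105
- relay+seismometer+sampler: mass 2+12+18=32, value 43+32+20=95
- spectrometer+camera+relay+seismometer: mass 14+6+2+12=34, value 5+13+43+32=93
- magnetometer+camera+relay+sampler: mass 15+6+2+18=41, value 17+13+43+20=93
Best: 108 sci.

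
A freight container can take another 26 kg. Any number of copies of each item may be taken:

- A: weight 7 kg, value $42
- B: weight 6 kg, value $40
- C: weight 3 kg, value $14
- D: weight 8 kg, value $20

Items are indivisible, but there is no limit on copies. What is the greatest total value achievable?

Best value-per-unit is B at 40/6; filling with it alone gives 4×40 = 160.
Optimal mix: 2×A + 2×B → weight 26, value 164.

$164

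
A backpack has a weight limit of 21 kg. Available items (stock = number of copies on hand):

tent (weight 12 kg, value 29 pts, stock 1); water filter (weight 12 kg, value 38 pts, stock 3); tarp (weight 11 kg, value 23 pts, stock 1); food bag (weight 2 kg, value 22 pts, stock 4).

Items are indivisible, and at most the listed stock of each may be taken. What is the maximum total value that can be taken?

Top feasible selections:
- 1×water filter + 4×food bag: weight 20, value 126
- 1×tent + 4×food bag: weight 20, value 117
- 1×tarp + 4×food bag: weight 19, value 111
- 1×water filter + 3×food bag: weight 18, value 104
Best: 126 pts.

126 pts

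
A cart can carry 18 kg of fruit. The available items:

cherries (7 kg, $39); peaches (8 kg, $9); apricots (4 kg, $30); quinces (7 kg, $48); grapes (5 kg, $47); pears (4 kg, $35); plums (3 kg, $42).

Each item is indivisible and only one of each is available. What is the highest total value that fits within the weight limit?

This is a 0/1 knapsack; check combinations near the capacity.
- apricots+quinces+pears+plums: weight 4+7+4+3=18, value 30+48+35+42=155
- apricots+grapes+pears+plums: weight 4+5+4+3=16, value 30+47+35+42=154
- cherries+apricots+pears+plums: weight 7+4+4+3=18, value 39+30+35+42=146
Best: $155.

$155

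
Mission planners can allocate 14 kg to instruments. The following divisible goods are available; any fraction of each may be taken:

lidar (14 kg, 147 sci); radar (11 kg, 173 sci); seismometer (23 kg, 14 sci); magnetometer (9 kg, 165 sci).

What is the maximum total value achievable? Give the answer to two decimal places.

243.64

Take in order of value per unit:
- magnetometer (165/9 per unit): all 9 → value 165, running total 165.00
- radar (173/11 per unit): 5 of 11 → value 5×173/11 = 78.6364, running total 243.64
Total 243.64.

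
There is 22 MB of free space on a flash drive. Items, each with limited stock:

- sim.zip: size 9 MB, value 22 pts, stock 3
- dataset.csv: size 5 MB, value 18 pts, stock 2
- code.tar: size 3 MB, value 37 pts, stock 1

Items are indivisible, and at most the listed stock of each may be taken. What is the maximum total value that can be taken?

Top feasible selections:
- 1×sim.zip + 2×dataset.csv + 1×code.tar: size 22, value 95
- 2×sim.zip + 1×code.tar: size 21, value 81
- 1×sim.zip + 1×dataset.csv + 1×code.tar: size 17, value 77
- 2×dataset.csv + 1×code.tar: size 13, value 73
Best: 95 pts.

95 pts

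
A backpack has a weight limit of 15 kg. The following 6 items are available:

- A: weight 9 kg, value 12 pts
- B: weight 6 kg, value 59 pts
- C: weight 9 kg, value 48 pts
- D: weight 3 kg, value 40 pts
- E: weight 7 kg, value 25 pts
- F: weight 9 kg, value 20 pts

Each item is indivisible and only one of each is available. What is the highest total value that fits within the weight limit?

107 pts

Check high-value combinations within 15 kg:
- B+C: weight 6+9=15, value 59+48=107
- B+D: weight 6+3=9, value 59+40=99
- C+D: weight 9+3=12, value 48+40=88
Best: 107 pts.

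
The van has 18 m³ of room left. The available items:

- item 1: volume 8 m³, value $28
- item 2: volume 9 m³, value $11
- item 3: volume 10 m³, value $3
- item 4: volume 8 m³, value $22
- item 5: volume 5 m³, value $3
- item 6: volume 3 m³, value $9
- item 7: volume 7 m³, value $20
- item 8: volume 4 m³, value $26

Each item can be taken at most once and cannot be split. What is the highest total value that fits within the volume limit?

This is a 0/1 knapsack; check combinations near the capacity.
- item 1+item 6+item 8: volume 8+3+4=15, value 28+9+26=63
- item 4+item 6+item 8: volume 8+3+4=15, value 22+9+26=57
- item 1+item 5+item 8: volume 8+5+4=17, value 28+3+26=57
- item 1+item 6+item 7: volume 8+3+7=18, value 28+9+20=57
- item 6+item 7+item 8: volume 3+7+4=14, value 9+20+26=55
Best: $63.

$63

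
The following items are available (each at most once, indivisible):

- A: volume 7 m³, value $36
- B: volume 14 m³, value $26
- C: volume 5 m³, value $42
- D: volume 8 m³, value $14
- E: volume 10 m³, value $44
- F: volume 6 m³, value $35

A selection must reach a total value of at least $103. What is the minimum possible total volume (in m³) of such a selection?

Subsets with value ≥ 103, sorted by total volume:
- A+C+F: volume 18, value 113
- C+E+F: volume 21, value 121
- A+C+E: volume 22, value 122
- A+E+F: volume 23, value 115
Minimum volume: 18 m³.

18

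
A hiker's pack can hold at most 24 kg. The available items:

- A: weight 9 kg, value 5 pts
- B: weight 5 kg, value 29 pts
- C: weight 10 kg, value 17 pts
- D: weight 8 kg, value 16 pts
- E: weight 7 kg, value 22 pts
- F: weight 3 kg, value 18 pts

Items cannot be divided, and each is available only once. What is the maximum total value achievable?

85 pts

Check high-value combinations within 24 kg:
- B+D+E+F: weight 5+8+7+3=23, value 29+16+22+18=85
- A+B+E+F: weight 9+5+7+3=24, value 5+29+22+18=74
- B+E+F: weight 5+7+3=15, value 29+22+18=69
Best: 85 pts.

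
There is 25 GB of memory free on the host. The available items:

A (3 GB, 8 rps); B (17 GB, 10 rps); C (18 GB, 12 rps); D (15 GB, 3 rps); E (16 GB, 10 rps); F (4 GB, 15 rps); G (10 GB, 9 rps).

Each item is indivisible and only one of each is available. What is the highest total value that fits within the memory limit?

35 rps

Check high-value combinations within 25 GB:
- A+C+F: memory 3+18+4=25, value 8+12+15=35
- A+E+F: memory 3+16+4=23, value 8+10+15=33
- A+B+F: memory 3+17+4=24, value 8+10+15=33
Best: 35 rps.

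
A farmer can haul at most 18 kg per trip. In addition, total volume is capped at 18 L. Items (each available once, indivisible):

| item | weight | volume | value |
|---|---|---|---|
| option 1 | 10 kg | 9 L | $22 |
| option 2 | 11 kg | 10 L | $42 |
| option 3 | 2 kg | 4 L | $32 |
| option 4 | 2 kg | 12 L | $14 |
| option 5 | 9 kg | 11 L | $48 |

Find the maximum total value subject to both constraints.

$80

Feasible sets respecting both limits:
- option 3+option 5: weight 11, volume 15, value 80
- option 2+option 3: weight 13, volume 14, value 74
- option 1+option 3: weight 12, volume 13, value 54
Best: $80.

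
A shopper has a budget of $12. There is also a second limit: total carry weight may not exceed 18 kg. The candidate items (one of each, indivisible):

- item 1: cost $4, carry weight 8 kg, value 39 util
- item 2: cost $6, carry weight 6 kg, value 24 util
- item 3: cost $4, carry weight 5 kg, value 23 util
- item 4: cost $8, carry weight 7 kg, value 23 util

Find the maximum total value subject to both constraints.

Feasible sets respecting both limits:
- item 1+item 2: cost 10, carry weight 14, value 63
- item 1+item 3: cost 8, carry weight 13, value 62
- item 1+item 4: cost 12, carry weight 15, value 62
- item 2+item 3: cost 10, carry weight 11, value 47
Best: 63 util.

63 util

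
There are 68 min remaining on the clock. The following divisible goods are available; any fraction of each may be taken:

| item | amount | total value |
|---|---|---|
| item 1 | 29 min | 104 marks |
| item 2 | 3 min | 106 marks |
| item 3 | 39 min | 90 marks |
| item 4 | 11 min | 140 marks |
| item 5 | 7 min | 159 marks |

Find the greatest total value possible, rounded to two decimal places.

550.54

Take in order of value per unit:
- item 2 (106/3 per unit): all 3 → value 106, running total 106.00
- item 5 (159/7 per unit): all 7 → value 159, running total 265.00
- item 4 (140/11 per unit): all 11 → value 140, running total 405.00
- item 1 (104/29 per unit): all 29 → value 104, running total 509.00
- item 3 (90/39 per unit): 18 of 39 → value 18×90/39 = 41.5385, running total 550.54
Total 550.54.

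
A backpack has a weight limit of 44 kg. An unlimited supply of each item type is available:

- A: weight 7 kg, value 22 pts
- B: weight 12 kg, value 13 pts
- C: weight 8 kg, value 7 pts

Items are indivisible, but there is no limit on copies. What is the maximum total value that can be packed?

132 pts

Best value-per-unit is A at 22/7, and filling with it alone uses weight 6×7=42. No mix of the others beats 6×22 = 132.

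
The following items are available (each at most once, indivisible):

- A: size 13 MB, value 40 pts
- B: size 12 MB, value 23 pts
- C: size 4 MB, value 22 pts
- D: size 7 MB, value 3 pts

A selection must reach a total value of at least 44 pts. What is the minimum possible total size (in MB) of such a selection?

Subsets with value ≥ 44, sorted by total size:
- B+C: size 16, value 45
- A+C: size 17, value 62
- B+C+D: size 23, value 48
- A+C+D: size 24, value 65
Minimum size: 16 MB.

16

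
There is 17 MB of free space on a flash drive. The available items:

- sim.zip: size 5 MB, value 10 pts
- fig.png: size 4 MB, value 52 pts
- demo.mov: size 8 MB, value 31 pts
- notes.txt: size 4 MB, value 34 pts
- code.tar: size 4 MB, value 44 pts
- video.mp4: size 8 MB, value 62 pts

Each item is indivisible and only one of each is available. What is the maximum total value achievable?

Check high-value combinations within 17 MB:
- fig.png+code.tar+video.mp4: size 4+4+8=16, value 52+44+62=158
- fig.png+notes.txt+video.mp4: size 4+4+8=16, value 52+34+62=148
- notes.txt+code.tar+video.mp4: size 4+4+8=16, value 34+44+62=140
- sim.zip+fig.png+notes.txt+code.tar: size 5+4+4+4=17, value 10+52+34+44=140
- fig.png+notes.txt+code.tar: size 4+4+4=12, value 52+34+44=130
Best: 158 pts.

158 pts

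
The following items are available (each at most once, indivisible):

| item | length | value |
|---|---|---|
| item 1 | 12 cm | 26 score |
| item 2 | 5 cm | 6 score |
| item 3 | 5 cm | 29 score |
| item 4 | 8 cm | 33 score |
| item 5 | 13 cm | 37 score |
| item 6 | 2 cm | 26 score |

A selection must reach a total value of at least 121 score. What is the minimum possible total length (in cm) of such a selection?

28

Subsets with value ≥ 121, sorted by total length:
- item 3+item 4+item 5+item 6: length 28, value 125
- item 2+item 3+item 4+item 5+item 6: length 33, value 131
- item 1+item 4+item 5+item 6: length 35, value 122
Minimum length: 28 cm.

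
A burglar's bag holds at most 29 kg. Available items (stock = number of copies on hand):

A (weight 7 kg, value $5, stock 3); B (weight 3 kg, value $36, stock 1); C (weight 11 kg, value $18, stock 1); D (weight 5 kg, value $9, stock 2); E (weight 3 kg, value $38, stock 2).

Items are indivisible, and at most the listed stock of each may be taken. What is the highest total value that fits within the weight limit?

$139

Best selections within weight 29 and stock limits:
- 1×B + 1×C + 1×D + 2×E: weight 25, value 139
- 1×A + 1×B + 2×D + 2×E: weight 26, value 135
- 1×A + 1×B + 1×C + 2×E: weight 27, value 135
- 2×A + 1×B + 1×D + 2×E: weight 28, value 131
Best: $139.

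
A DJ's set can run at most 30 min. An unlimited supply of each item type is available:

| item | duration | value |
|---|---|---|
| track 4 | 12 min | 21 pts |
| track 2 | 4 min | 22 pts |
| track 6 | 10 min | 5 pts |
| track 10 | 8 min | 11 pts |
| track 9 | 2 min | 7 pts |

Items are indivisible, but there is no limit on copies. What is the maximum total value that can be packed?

161 pts

Best value-per-unit is track 2 at 22/4; filling with it alone gives 7×22 = 154.
Optimal mix: 7×track 2 + 1×track 9 → duration 30, value 161.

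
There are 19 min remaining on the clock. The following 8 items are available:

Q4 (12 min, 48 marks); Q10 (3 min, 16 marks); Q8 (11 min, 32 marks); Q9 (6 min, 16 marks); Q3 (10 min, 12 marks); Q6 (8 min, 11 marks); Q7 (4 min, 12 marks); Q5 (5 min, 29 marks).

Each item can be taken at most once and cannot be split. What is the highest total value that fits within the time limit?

77 marks

This is a 0/1 knapsack; check combinations near the capacity.
- Q4+Q5: time 12+5=17, value 48+29=77
- Q10+Q8+Q5: time 3+11+5=19, value 16+32+29=77
- Q4+Q10+Q7: time 12+3+4=19, value 48+16+12=76
Best: 77 marks.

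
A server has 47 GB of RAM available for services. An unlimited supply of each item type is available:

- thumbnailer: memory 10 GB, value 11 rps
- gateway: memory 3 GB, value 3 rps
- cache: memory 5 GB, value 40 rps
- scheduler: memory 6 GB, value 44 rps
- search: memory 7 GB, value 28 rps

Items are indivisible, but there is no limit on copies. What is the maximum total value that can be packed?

Best value-per-unit is cache at 40/5; filling with it alone gives 9×40 = 360.
Optimal mix: 7×cache + 2×scheduler → memory 47, value 368.

368 rps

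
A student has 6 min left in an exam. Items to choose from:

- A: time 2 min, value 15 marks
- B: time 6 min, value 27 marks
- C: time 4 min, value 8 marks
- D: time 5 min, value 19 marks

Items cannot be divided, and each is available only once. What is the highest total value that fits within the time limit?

Check high-value combinations within 6 min:
- B: time 6, value 27
- A+C: time 2+4=6, value 15+8=23
- D: time 5, value 19
- A: time 2, value 15
Best: 27 marks.

27 marks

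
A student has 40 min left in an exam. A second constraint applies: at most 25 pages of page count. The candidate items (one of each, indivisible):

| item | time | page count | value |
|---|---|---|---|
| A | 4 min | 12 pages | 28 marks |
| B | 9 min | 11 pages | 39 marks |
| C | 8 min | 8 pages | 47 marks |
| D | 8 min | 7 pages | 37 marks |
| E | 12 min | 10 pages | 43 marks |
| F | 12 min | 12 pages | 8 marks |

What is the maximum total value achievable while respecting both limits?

127 marks

Feasible sets respecting both limits:
- C+D+E: time 28, page count 25, value 127
- C+E: time 20, page count 18, value 90
- B+C: time 17, page count 19, value 86
Best: 127 marks.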